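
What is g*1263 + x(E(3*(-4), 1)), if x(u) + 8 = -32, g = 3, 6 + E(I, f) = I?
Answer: 3749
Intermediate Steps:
E(I, f) = -6 + I
x(u) = -40 (x(u) = -8 - 32 = -40)
g*1263 + x(E(3*(-4), 1)) = 3*1263 - 40 = 3789 - 40 = 3749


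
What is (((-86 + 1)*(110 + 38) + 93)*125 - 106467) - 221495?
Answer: -1888837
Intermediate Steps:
(((-86 + 1)*(110 + 38) + 93)*125 - 106467) - 221495 = ((-85*148 + 93)*125 - 106467) - 221495 = ((-12580 + 93)*125 - 106467) - 221495 = (-12487*125 - 106467) - 221495 = (-1560875 - 106467) - 221495 = -1667342 - 221495 = -1888837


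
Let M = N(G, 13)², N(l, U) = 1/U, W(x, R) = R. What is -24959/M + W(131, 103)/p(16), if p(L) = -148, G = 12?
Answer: -624274611/148 ≈ -4.2181e+6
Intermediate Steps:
M = 1/169 (M = (1/13)² = 1/169 ≈ 0.0059172)
-24959/M + W(131, 103)/p(16) = -24959/1/169 + 103/(-148) = -24959*169 + 103*(-1/148) = -4218071 - 103/148 = -624274611/148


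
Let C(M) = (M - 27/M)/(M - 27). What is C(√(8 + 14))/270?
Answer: 1/38178 + √22/31108 ≈ 0.00017697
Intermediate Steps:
C(M) = (M - 27/M)/(-27 + M)
C(√(8 + 14))/270 = ((-27 + (√(8 + 14))²)/((√(8 + 14))*(-27 + √(8 + 14))))/270 = ((-27 + (√22)²)/((√22)*(-27 + √22)))*(1/270) = ((√22/22)*(-27 + 22)/(-27 + √22))*(1/270) = ((√22/22)*(-5)/(-27 + √22))*(1/270) = -5*√22/(22*(-27 + √22))*(1/270) = -√22/(1188*(-27 + √22))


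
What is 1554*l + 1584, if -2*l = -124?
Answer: 97932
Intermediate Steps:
l = 62 (l = -½*(-124) = 62)
1554*l + 1584 = 1554*62 + 1584 = 96348 + 1584 = 97932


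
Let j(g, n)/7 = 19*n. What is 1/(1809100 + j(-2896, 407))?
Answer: 1/1863231 ≈ 5.3670e-7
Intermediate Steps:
j(g, n) = 133*n (j(g, n) = 7*(19*n) = 133*n)
1/(1809100 + j(-2896, 407)) = 1/(1809100 + 133*407) = 1/(1809100 + 54131) = 1/1863231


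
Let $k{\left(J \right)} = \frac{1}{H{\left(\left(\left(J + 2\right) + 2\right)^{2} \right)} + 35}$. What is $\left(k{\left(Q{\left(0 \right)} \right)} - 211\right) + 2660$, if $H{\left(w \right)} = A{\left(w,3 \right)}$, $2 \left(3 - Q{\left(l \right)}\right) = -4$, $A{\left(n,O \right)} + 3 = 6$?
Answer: $\frac{93063}{38} \approx 2449.0$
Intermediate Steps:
$A{\left(n,O \right)} = 3$ ($A{\left(n,O \right)} = -3 + 6 = 3$)
$Q{\left(l \right)} = 5$ ($Q{\left(l \right)} = 3 - -2 = 3 + 2 = 5$)
$H{\left(w \right)} = 3$
$k{\left(J \right)} = \frac{1}{38}$ ($k{\left(J \right)} = \frac{1}{3 + 35} = \frac{1}{38}$)
$\left(k{\left(Q{\left(0 \right)} \right)} - 211\right) + 2660 = \left(\frac{1}{38} - 211\right) + 2660 = - \frac{8017}{38} + 2660 = \frac{93063}{38}$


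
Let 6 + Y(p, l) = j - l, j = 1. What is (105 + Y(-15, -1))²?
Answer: 10201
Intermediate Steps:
Y(p, l) = -5 - l (Y(p, l) = -6 + (1 - l) = -5 - l)
(105 + Y(-15, -1))² = (105 + (-5 - 1*(-1)))² = (105 + (-5 + 1))² = (105 - 4)² = 101² = 10201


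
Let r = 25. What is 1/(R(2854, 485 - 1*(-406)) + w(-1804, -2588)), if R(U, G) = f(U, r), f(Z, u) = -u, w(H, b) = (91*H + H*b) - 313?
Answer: 1/4504250 ≈ 2.2201e-7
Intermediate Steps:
w(H, b) = -313 + 91*H + H*b
R(U, G) = -25 (R(U, G) = -1*25 = -25)
1/(R(2854, 485 - 1*(-406)) + w(-1804, -2588)) = 1/(-25 + (-313 + 91*(-1804) - 1804*(-2588))) = 1/(-25 + (-313 - 164164 + 4668752)) = 1/(-25 + 4504275) = 1/4504250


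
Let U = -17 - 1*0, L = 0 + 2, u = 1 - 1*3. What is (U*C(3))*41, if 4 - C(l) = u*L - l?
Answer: -7667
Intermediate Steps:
u = -2 (u = 1 - 3 = -2)
L = 2
U = -17 (U = -17 + 0 = -17)
C(l) = 8 + l (C(l) = 4 - (-2*2 - l) = 4 - (-4 - l) = 4 + (4 + l) = 8 + l)
(U*C(3))*41 = -17*(8 + 3)*41 = -17*11*41 = -187*41 = -7667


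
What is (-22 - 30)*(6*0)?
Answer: 0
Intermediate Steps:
(-22 - 30)*(6*0) = -52*0 = 0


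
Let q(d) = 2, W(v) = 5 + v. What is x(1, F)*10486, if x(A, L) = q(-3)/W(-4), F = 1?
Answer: 20972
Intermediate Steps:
x(A, L) = 2 (x(A, L) = 2/(5 - 4) = 2/1 = 2*1 = 2)
x(1, F)*10486 = 2*10486 = 20972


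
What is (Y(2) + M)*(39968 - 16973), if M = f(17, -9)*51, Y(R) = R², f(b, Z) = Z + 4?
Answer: -5771745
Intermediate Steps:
f(b, Z) = 4 + Z
M = -255 (M = (4 - 9)*51 = -5*51 = -255)
(Y(2) + M)*(39968 - 16973) = (2² - 255)*(39968 - 16973) = (4 - 255)*22995 = -251*22995 = -5771745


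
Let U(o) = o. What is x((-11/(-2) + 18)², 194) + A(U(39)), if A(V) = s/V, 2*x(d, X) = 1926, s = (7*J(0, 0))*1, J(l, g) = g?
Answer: 963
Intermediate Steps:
s = 0 (s = (7*0)*1 = 0*1 = 0)
x(d, X) = 963 (x(d, X) = (½)*1926 = 963)
A(V) = 0 (A(V) = 0/V = 0)
x((-11/(-2) + 18)², 194) + A(U(39)) = 963 + 0 = 963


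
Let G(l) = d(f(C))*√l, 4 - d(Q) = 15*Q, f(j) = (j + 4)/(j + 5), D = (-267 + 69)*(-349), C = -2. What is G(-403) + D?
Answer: 69102 - 6*I*√403 ≈ 69102.0 - 120.45*I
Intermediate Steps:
D = 69102 (D = -198*(-349) = 69102)
f(j) = (4 + j)/(5 + j)
d(Q) = 4 - 15*Q
G(l) = -6*√l (G(l) = (4 - 15*(4 - 2)/(5 - 2))*√l = (4 - 15*2/3)*√l = (4 - 5*2)*√l = (4 - 15*⅔)*√l = (4 - 10)*√l = -6*√l)
G(-403) + D = -6*I*√403 + 69102 = 69102 - 6*I*√403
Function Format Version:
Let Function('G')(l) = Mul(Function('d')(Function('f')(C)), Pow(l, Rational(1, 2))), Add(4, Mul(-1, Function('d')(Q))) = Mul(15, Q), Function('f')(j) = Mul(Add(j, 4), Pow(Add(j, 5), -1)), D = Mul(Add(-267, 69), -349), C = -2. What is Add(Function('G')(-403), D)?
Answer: Add(69102, Mul(-6, I, Pow(403, Rational(1, 2)))) ≈ Add(69102., Mul(-120.45, I))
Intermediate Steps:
D = 69102 (D = Mul(-198, -349) = 69102)
Function('f')(j) = Mul(Pow(Add(5, j), -1), Add(4, j)) (Function('f')(j) = Mul(Add(4, j), Pow(Add(5, j), -1)) = Mul(Pow(Add(5, j), -1), Add(4, j)))
Function('d')(Q) = Add(4, Mul(-15, Q)) (Function('d')(Q) = Add(4, Mul(-1, Mul(15, Q))) = Add(4, Mul(-15, Q)))
Function('G')(l) = Mul(-6, Pow(l, Rational(1, 2))) (Function('G')(l) = Mul(Add(4, Mul(-15, Mul(Pow(Add(5, -2), -1), Add(4, -2)))), Pow(l, Rational(1, 2))) = Mul(Add(4, Mul(-15, Mul(Pow(3, -1), 2))), Pow(l, Rational(1, 2))) = Mul(Add(4, Mul(-15, Mul(Rational(1, 3), 2))), Pow(l, Rational(1, 2))) = Mul(Add(4, Mul(-15, Rational(2, 3))), Pow(l, Rational(1, 2))) = Mul(Add(4, -10), Pow(l, Rational(1, 2))) = Mul(-6, Pow(l, Rational(1, 2))))
Add(Function('G')(-403), D) = Add(Mul(-6, Pow(-403, Rational(1, 2))), 69102) = Add(Mul(-6, Mul(I, Pow(403, Rational(1, 2)))), 69102) = Add(Mul(-6, I, Pow(403, Rational(1, 2))), 69102) = Add(69102, Mul(-6, I, Pow(403, Rational(1, 2))))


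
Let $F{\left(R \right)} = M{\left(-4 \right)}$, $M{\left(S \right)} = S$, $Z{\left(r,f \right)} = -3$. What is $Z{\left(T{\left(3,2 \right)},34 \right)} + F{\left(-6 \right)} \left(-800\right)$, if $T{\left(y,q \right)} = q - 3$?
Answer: $3197$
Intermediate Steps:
$T{\left(y,q \right)} = -3 + q$
$F{\left(R \right)} = -4$
$Z{\left(T{\left(3,2 \right)},34 \right)} + F{\left(-6 \right)} \left(-800\right) = -3 - -3200 = -3 + 3200 = 3197$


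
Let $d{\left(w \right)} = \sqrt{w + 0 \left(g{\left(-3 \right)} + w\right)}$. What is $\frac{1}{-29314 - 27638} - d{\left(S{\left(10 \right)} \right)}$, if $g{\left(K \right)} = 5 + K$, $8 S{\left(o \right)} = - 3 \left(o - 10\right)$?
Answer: $- \frac{1}{56952} \approx -1.7559 \cdot 10^{-5}$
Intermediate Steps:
$S{\left(o \right)} = \frac{15}{4} - \frac{3 o}{8}$ ($S{\left(o \right)} = \frac{\left(-3\right) \left(o - 10\right)}{8} = \frac{\left(-3\right) \left(-10 + o\right)}{8} = \frac{30 - 3 o}{8} = \frac{15}{4} - \frac{3 o}{8}$)
$d{\left(w \right)} = \sqrt{w}$ ($d{\left(w \right)} = \sqrt{w + 0 \left(\left(5 - 3\right) + w\right)} = \sqrt{w + 0 \left(2 + w\right)} = \sqrt{w + 0} = \sqrt{w}$)
$\frac{1}{-29314 - 27638} - d{\left(S{\left(10 \right)} \right)} = \frac{1}{-29314 - 27638} - \sqrt{\frac{15}{4} - \frac{15}{4}} = \frac{1}{-56952} - \sqrt{\frac{15}{4} - \frac{15}{4}} = - \frac{1}{56952} - \sqrt{0} = - \frac{1}{56952} - 0 = - \frac{1}{56952} + 0 = - \frac{1}{56952}$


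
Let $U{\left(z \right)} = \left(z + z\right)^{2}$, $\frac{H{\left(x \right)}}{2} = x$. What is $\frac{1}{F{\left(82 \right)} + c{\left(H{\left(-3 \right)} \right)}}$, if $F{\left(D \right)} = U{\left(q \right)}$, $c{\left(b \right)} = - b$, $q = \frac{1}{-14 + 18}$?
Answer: $\frac{4}{25} \approx 0.16$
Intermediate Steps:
$q = \frac{1}{4} \approx 0.25$
$H{\left(x \right)} = 2 x$
$U{\left(z \right)} = 4 z^{2}$ ($U{\left(z \right)} = \left(2 z\right)^{2} = 4 z^{2}$)
$F{\left(D \right)} = \frac{1}{4}$ ($F{\left(D \right)} = \frac{4}{16} = 4 \cdot \frac{1}{16} = \frac{1}{4}$)
$\frac{1}{F{\left(82 \right)} + c{\left(H{\left(-3 \right)} \right)}} = \frac{1}{\frac{1}{4} - 2 \left(-3\right)} = \frac{1}{\frac{1}{4} - -6} = \frac{1}{\frac{1}{4} + 6} = \frac{1}{\frac{25}{4}} = \frac{4}{25}$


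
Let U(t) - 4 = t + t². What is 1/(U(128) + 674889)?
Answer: 1/691405 ≈ 1.4463e-6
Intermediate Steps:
U(t) = 4 + t + t² (U(t) = 4 + (t + t²) = 4 + t + t²)
1/(U(128) + 674889) = 1/((4 + 128 + 128²) + 674889) = 1/((4 + 128 + 16384) + 674889) = 1/(16516 + 674889) = 1/691405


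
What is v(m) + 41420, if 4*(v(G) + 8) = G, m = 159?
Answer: 165807/4 ≈ 41452.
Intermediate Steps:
v(G) = -8 + G/4
v(m) + 41420 = (-8 + (¼)*159) + 41420 = (-8 + 159/4) + 41420 = 127/4 + 41420 = 165807/4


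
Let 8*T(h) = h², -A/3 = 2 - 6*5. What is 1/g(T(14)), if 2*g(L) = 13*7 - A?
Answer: 2/7 ≈ 0.28571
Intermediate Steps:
A = 84 (A = -3*(2 - 6*5) = -3*(2 - 30) = -3*(-28) = 84)
T(h) = h²/8
g(L) = 7/2 (g(L) = (13*7 - 1*84)/2 = (91 - 84)/2 = (½)*7 = 7/2)
1/g(T(14)) = 1/(7/2) = 2/7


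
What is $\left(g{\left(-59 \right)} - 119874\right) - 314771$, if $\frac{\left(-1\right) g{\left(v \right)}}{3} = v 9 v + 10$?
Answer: $-528662$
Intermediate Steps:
$g{\left(v \right)} = -30 - 27 v^{2}$ ($g{\left(v \right)} = - 3 \left(v 9 v + 10\right) = - 3 \left(9 v^{2} + 10\right) = - 3 \left(10 + 9 v^{2}\right) = -30 - 27 v^{2}$)
$\left(g{\left(-59 \right)} - 119874\right) - 314771 = \left(\left(-30 - 27 \left(-59\right)^{2}\right) - 119874\right) - 314771 = \left(\left(-30 - 93987\right) - 119874\right) - 314771 = \left(-94017 - 119874\right) - 314771 = -213891 - 314771 = -528662$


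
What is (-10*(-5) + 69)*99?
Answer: 11781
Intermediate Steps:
(-10*(-5) + 69)*99 = (50 + 69)*99 = 119*99 = 11781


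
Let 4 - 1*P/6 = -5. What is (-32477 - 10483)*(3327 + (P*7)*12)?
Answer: -337794480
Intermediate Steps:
P = 54 (P = 24 - 6*(-5) = 24 + 30 = 54)
(-32477 - 10483)*(3327 + (P*7)*12) = (-32477 - 10483)*(3327 + (54*7)*12) = -42960*(3327 + 378*12) = -42960*(3327 + 4536) = -42960*7863 = -337794480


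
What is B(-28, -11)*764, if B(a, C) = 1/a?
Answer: -191/7 ≈ -27.286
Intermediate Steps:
B(-28, -11)*764 = 764/(-28) = -1/28*764 = -191/7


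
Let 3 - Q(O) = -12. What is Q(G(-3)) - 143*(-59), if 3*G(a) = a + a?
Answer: 8452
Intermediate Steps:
G(a) = 2*a/3 (G(a) = (a + a)/3 = (2*a)/3 = 2*a/3)
Q(O) = 15 (Q(O) = 3 - 1*(-12) = 3 + 12 = 15)
Q(G(-3)) - 143*(-59) = 15 - 143*(-59) = 15 + 8437 = 8452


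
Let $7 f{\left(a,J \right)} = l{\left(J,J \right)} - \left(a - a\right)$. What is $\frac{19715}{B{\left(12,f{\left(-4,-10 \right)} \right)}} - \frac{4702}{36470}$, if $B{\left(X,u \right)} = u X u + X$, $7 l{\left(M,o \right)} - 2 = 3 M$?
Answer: $\frac{3522762889}{2844660} \approx 1238.4$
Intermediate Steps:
$l{\left(M,o \right)} = \frac{2}{7} + \frac{3 M}{7}$
$f{\left(a,J \right)} = \frac{2}{49} + \frac{3 J}{49}$ ($f{\left(a,J \right)} = \frac{\left(\frac{2}{7} + \frac{3 J}{7}\right) - \left(a - a\right)}{7} = \frac{\left(\frac{2}{7} + \frac{3 J}{7}\right) - 0}{7} = \frac{\left(\frac{2}{7} + \frac{3 J}{7}\right) + 0}{7} = \frac{\frac{2}{7} + \frac{3 J}{7}}{7} = \frac{2}{49} + \frac{3 J}{49}$)
$B{\left(X,u \right)} = X + X u^{2}$ ($B{\left(X,u \right)} = X u u + X = X u^{2} + X = X + X u^{2}$)
$\frac{19715}{B{\left(12,f{\left(-4,-10 \right)} \right)}} - \frac{4702}{36470} = \frac{19715}{12 \left(1 + \left(\frac{2}{49} + \frac{3}{49} \left(-10\right)\right)^{2}\right)} - \frac{4702}{36470} = \frac{19715}{12 \left(1 + \left(\frac{2}{49} - \frac{30}{49}\right)^{2}\right)} - \frac{2351}{18235} = \frac{19715}{12 \left(1 + \left(- \frac{4}{7}\right)^{2}\right)} - \frac{2351}{18235} = \frac{19715}{12 \left(1 + \frac{16}{49}\right)} - \frac{2351}{18235} = \frac{19715}{12 \cdot \frac{65}{49}} - \frac{2351}{18235} = \frac{19715}{\frac{780}{49}} - \frac{2351}{18235} = 19715 \cdot \frac{49}{780} - \frac{2351}{18235} = \frac{193207}{156} - \frac{2351}{18235} = \frac{3522762889}{2844660}$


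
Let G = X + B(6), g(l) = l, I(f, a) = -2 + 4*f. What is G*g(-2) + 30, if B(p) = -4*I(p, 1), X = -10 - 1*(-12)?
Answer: 202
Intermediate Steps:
X = 2 (X = -10 + 12 = 2)
B(p) = 8 - 16*p (B(p) = -4*(-2 + 4*p) = 8 - 16*p)
G = -86 (G = 2 + (8 - 16*6) = 2 + (8 - 96) = 2 - 88 = -86)
G*g(-2) + 30 = -86*(-2) + 30 = 172 + 30 = 202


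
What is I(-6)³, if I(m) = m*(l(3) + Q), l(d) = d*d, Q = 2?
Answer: -287496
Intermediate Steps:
l(d) = d²
I(m) = 11*m (I(m) = m*(3² + 2) = m*(9 + 2) = m*11 = 11*m)
I(-6)³ = (11*(-6))³ = (-66)³ = -287496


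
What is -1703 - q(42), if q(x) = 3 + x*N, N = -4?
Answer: -1538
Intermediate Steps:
q(x) = 3 - 4*x (q(x) = 3 + x*(-4) = 3 - 4*x)
-1703 - q(42) = -1703 - (3 - 4*42) = -1703 - (3 - 168) = -1703 - 1*(-165) = -1703 + 165 = -1538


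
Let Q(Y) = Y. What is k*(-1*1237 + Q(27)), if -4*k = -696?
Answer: -210540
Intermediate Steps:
k = 174 (k = -¼*(-696) = 174)
k*(-1*1237 + Q(27)) = 174*(-1*1237 + 27) = 174*(-1237 + 27) = 174*(-1210) = -210540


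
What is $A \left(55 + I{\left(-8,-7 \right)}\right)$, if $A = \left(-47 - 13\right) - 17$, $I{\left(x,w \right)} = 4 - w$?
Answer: $-5082$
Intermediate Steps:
$A = -77$ ($A = -60 - 17 = -77$)
$A \left(55 + I{\left(-8,-7 \right)}\right) = - 77 \left(55 + \left(4 - -7\right)\right) = - 77 \left(55 + \left(4 + 7\right)\right) = - 77 \left(55 + 11\right) = \left(-77\right) 66 = -5082$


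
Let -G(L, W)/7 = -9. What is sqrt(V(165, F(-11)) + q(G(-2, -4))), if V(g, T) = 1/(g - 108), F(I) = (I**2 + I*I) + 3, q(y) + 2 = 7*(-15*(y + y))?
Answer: I*sqrt(42990711)/57 ≈ 115.03*I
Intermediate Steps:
G(L, W) = 63 (G(L, W) = -7*(-9) = 63)
q(y) = -2 - 210*y (q(y) = -2 + 7*(-15*(y + y)) = -2 + 7*(-30*y) = -2 - 210*y)
F(I) = 3 + 2*I**2 (F(I) = (I**2 + I**2) + 3 = 2*I**2 + 3 = 3 + 2*I**2)
V(g, T) = 1/(-108 + g)
sqrt(V(165, F(-11)) + q(G(-2, -4))) = sqrt(1/(-108 + 165) + (-2 - 210*63)) = sqrt(1/57 + (-2 - 13230)) = sqrt(1/57 - 13232) = sqrt(-754223/57) = I*sqrt(42990711)/57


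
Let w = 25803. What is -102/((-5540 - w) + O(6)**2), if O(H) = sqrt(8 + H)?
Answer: 34/10443 ≈ 0.0032558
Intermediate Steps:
-102/((-5540 - w) + O(6)**2) = -102/((-5540 - 1*25803) + (sqrt(8 + 6))**2) = -102/((-5540 - 25803) + (sqrt(14))**2) = -102/(-31343 + 14) = -102/(-31329) = -102*(-1/31329) = 34/10443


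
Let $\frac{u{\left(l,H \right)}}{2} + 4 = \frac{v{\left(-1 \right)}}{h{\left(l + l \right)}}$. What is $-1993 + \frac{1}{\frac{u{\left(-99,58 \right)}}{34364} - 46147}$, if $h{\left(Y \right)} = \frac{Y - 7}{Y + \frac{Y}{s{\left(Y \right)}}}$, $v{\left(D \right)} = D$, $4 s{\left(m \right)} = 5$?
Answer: $- \frac{809875691824713}{406360101866} \approx -1993.0$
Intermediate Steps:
$s{\left(m \right)} = \frac{5}{4}$ ($s{\left(m \right)} = \frac{1}{4} \cdot 5 = \frac{5}{4}$)
$h{\left(Y \right)} = \frac{5 \left(-7 + Y\right)}{9 Y}$ ($h{\left(Y \right)} = \frac{Y - 7}{Y + \frac{Y}{\frac{5}{4}}} = \frac{-7 + Y}{Y + Y \frac{4}{5}} = \frac{-7 + Y}{Y + \frac{4 Y}{5}} = \frac{-7 + Y}{\frac{9}{5} Y} = \left(-7 + Y\right) \frac{5}{9 Y} = \frac{5 \left(-7 + Y\right)}{9 Y}$)
$u{\left(l,H \right)} = -8 - \frac{36 l}{5 \left(-7 + 2 l\right)}$ ($u{\left(l,H \right)} = -8 + 2 \left(- \frac{1}{\frac{5}{9} \frac{1}{l + l} \left(-7 + \left(l + l\right)\right)}\right) = -8 + 2 \left(- \frac{1}{\frac{5}{9} \frac{1}{2 l} \left(-7 + 2 l\right)}\right) = -8 + 2 \left(- \frac{1}{\frac{5}{18} \frac{1}{l} \left(-7 + 2 l\right)}\right) = -8 + 2 \left(- \frac{18 l}{5 \left(-7 + 2 l\right)}\right) = -8 - \frac{36 l}{5 \left(-7 + 2 l\right)}$)
$-1993 + \frac{1}{\frac{u{\left(-99,58 \right)}}{34364} - 46147} = -1993 + \frac{1}{\frac{\frac{4}{5} \frac{1}{-7 + 2 \left(-99\right)} \left(70 - -2871\right)}{34364} - 46147} = -1993 + \frac{1}{\frac{4 \left(70 + 2871\right)}{5 \left(-7 - 198\right)} \frac{1}{34364} - 46147} = -1993 + \frac{1}{\frac{4}{5} \frac{1}{-205} \cdot 2941 \cdot \frac{1}{34364} - 46147} = -1993 + \frac{1}{\frac{4}{5} \left(- \frac{1}{205}\right) 2941 \cdot \frac{1}{34364} - 46147} = -1993 + \frac{1}{\left(- \frac{11764}{1025}\right) \frac{1}{34364} - 46147} = -1993 + \frac{1}{- \frac{2941}{8805775} - 46147} = -1993 + \frac{1}{- \frac{406360101866}{8805775}} = -1993 - \frac{8805775}{406360101866} = - \frac{809875691824713}{406360101866}$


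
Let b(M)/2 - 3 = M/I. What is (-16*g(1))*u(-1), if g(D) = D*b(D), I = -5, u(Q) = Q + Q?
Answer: 896/5 ≈ 179.20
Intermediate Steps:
u(Q) = 2*Q
b(M) = 6 - 2*M/5 (b(M) = 6 + 2*(M/(-5)) = 6 + 2*(M*(-⅕)) = 6 + 2*(-M/5) = 6 - 2*M/5)
g(D) = D*(6 - 2*D/5)
(-16*g(1))*u(-1) = (-32*(15 - 1*1)/5)*(2*(-1)) = -32*(15 - 1)/5*(-2) = -32*14/5*(-2) = -16*28/5*(-2) = -448/5*(-2) = 896/5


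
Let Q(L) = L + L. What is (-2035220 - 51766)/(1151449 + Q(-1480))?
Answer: -2086986/1148489 ≈ -1.8172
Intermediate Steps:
Q(L) = 2*L
(-2035220 - 51766)/(1151449 + Q(-1480)) = (-2035220 - 51766)/(1151449 + 2*(-1480)) = -2086986/(1151449 - 2960) = -2086986/1148489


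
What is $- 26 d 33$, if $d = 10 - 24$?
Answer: $12012$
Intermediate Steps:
$d = -14$ ($d = 10 - 24 = -14$)
$- 26 d 33 = \left(-26\right) \left(-14\right) 33 = 364 \cdot 33 = 12012$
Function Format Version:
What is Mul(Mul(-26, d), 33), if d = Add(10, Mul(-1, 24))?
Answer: 12012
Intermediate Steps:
d = -14 (d = Add(10, -24) = -14)
Mul(Mul(-26, d), 33) = Mul(Mul(-26, -14), 33) = Mul(364, 33) = 12012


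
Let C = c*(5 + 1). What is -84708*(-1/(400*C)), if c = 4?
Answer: 7059/800 ≈ 8.8237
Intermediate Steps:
C = 24 (C = 4*(5 + 1) = 4*6 = 24)
-84708*(-1/(400*C)) = -84708/(-16*24*(-5)²) = -84708/((-384*25)) = -84708/(-9600) = -84708*(-1/9600) = 7059/800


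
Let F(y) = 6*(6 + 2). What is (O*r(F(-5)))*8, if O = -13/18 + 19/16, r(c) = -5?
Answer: -335/18 ≈ -18.611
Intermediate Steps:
F(y) = 48 (F(y) = 6*8 = 48)
O = 67/144 (O = -13*1/18 + 19*(1/16) = -13/18 + 19/16 = 67/144 ≈ 0.46528)
(O*r(F(-5)))*8 = ((67/144)*(-5))*8 = -335/144*8 = -335/18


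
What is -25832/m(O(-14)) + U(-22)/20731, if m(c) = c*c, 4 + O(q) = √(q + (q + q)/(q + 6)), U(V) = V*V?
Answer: 4*(-267760265*I + 968*√42)/(20731*(8*√42 + 11*I)) ≈ -202.29 - 953.57*I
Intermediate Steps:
U(V) = V²
O(q) = -4 + √(q + 2*q/(6 + q)) (O(q) = -4 + √(q + (q + q)/(q + 6)) = -4 + √(q + (2*q)/(6 + q)) = -4 + √(q + 2*q/(6 + q)))
m(c) = c²
-25832/m(O(-14)) + U(-22)/20731 = -25832/(-4 + √(-14*(8 - 14)/(6 - 14)))² + (-22)²/20731 = -25832/(-4 + √(-14*(-6)/(-8)))² + 484*(1/20731) = -25832/(-4 + √(-14*(-⅛)*(-6)))² + 484/20731 = -25832/(-4 + √(-21/2))² + 484/20731 = -25832/(-4 + I*√42/2)² + 484/20731 = 484/20731 - 25832/(-4 + I*√42/2)²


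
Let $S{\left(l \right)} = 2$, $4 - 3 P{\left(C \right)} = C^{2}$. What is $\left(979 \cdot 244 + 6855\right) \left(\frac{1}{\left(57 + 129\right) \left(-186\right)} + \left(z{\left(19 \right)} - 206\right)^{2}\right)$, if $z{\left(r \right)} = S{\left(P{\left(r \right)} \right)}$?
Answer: $\frac{353790503230685}{34596} \approx 1.0226 \cdot 10^{10}$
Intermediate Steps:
$P{\left(C \right)} = \frac{4}{3} - \frac{C^{2}}{3}$
$z{\left(r \right)} = 2$
$\left(979 \cdot 244 + 6855\right) \left(\frac{1}{\left(57 + 129\right) \left(-186\right)} + \left(z{\left(19 \right)} - 206\right)^{2}\right) = \left(979 \cdot 244 + 6855\right) \left(\frac{1}{\left(57 + 129\right) \left(-186\right)} + \left(2 - 206\right)^{2}\right) = \left(238876 + 6855\right) \left(\frac{1}{186 \left(-186\right)} + \left(-204\right)^{2}\right) = 245731 \left(\frac{1}{-34596} + 41616\right) = 245731 \left(- \frac{1}{34596} + 41616\right) = 245731 \cdot \frac{1439747135}{34596} = \frac{353790503230685}{34596}$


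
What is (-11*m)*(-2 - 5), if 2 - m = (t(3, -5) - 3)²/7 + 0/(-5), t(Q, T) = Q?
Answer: 154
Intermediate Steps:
m = 2 (m = 2 - ((3 - 3)²/7 + 0/(-5)) = 2 - (0²*(⅐) + 0*(-⅕)) = 2 - (0*(⅐) + 0) = 2 - (0 + 0) = 2 - 1*0 = 2 + 0 = 2)
(-11*m)*(-2 - 5) = (-11*2)*(-2 - 5) = -22*(-7) = 154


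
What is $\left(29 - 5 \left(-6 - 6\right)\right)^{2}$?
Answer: $7921$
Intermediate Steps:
$\left(29 - 5 \left(-6 - 6\right)\right)^{2} = \left(29 - -60\right)^{2} = \left(29 + 60\right)^{2} = 89^{2} = 7921$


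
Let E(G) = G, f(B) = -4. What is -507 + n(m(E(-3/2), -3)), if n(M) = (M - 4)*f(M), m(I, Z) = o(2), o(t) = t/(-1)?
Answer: -483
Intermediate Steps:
o(t) = -t (o(t) = t*(-1) = -t)
m(I, Z) = -2 (m(I, Z) = -1*2 = -2)
n(M) = 16 - 4*M (n(M) = (M - 4)*(-4) = (-4 + M)*(-4) = 16 - 4*M)
-507 + n(m(E(-3/2), -3)) = -507 + (16 - 4*(-2)) = -507 + (16 + 8) = -507 + 24 = -483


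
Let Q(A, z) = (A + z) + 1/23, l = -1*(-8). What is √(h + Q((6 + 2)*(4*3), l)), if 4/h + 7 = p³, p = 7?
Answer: √97099905/966 ≈ 10.201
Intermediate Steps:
l = 8
h = 1/84 (h = 4/(-7 + 7³) = 4/(-7 + 343) = 4/336 = 4*(1/336) = 1/84 ≈ 0.011905)
Q(A, z) = 1/23 + A + z (Q(A, z) = (A + z) + 1/23 = 1/23 + A + z)
√(h + Q((6 + 2)*(4*3), l)) = √(1/84 + (1/23 + (6 + 2)*(4*3) + 8)) = √(1/84 + (1/23 + 8*12 + 8)) = √(1/84 + (1/23 + 96 + 8)) = √(1/84 + 2393/23) = √(201035/1932) = √97099905/966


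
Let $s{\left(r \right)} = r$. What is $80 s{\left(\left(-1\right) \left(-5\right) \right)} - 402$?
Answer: $-2$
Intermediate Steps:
$80 s{\left(\left(-1\right) \left(-5\right) \right)} - 402 = 80 \left(\left(-1\right) \left(-5\right)\right) - 402 = 80 \cdot 5 - 402 = 400 - 402 = -2$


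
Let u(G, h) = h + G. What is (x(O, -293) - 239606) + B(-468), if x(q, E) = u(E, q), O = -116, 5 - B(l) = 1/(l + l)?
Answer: -224649359/936 ≈ -2.4001e+5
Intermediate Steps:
B(l) = 5 - 1/(2*l) (B(l) = 5 - 1/(l + l) = 5 - 1/(2*l))
u(G, h) = G + h
x(q, E) = E + q
(x(O, -293) - 239606) + B(-468) = ((-293 - 116) - 239606) + (5 - ½/(-468)) = (-409 - 239606) + (5 - ½*(-1/468)) = -240015 + (5 + 1/936) = -240015 + 4681/936 = -224649359/936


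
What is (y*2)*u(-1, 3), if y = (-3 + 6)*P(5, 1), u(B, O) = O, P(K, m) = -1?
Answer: -18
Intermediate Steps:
y = -3 (y = (-3 + 6)*(-1) = 3*(-1) = -3)
(y*2)*u(-1, 3) = -3*2*3 = -6*3 = -18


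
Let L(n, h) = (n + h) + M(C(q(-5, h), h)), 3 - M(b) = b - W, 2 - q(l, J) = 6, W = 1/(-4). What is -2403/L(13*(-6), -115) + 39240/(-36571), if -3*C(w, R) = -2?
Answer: 964662516/83784161 ≈ 11.514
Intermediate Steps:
W = -1/4 ≈ -0.25000
q(l, J) = -4 (q(l, J) = 2 - 1*6 = 2 - 6 = -4)
C(w, R) = 2/3 (C(w, R) = -1/3*(-2) = 2/3)
M(b) = 11/4 - b (M(b) = 3 - (b - 1*(-1/4)) = 3 - (b + 1/4) = 3 - (1/4 + b) = 3 + (-1/4 - b) = 11/4 - b)
L(n, h) = 25/12 + h + n (L(n, h) = (n + h) + (11/4 - 1*2/3) = (h + n) + (11/4 - 2/3) = (h + n) + 25/12 = 25/12 + h + n)
-2403/L(13*(-6), -115) + 39240/(-36571) = -2403/(25/12 - 115 + 13*(-6)) + 39240/(-36571) = -2403/(25/12 - 115 - 78) + 39240*(-1/36571) = -2403/(-2291/12) - 39240/36571 = -2403*(-12/2291) - 39240/36571 = 28836/2291 - 39240/36571 = 964662516/83784161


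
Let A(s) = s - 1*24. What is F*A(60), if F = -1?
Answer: -36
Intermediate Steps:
A(s) = -24 + s (A(s) = s - 24 = -24 + s)
F*A(60) = -(-24 + 60) = -1*36 = -36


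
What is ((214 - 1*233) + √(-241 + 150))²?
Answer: (19 - I*√91)² ≈ 270.0 - 362.5*I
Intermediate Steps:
((214 - 1*233) + √(-241 + 150))² = ((214 - 233) + √(-91))² = (-19 + I*√91)²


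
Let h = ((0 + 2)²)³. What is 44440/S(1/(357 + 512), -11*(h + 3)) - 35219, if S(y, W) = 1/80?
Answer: 3519981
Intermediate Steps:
h = 64 (h = (2²)³ = 4³ = 64)
S(y, W) = 1/80
44440/S(1/(357 + 512), -11*(h + 3)) - 35219 = 44440/(1/80) - 35219 = 44440*80 - 35219 = 3555200 - 35219 = 3519981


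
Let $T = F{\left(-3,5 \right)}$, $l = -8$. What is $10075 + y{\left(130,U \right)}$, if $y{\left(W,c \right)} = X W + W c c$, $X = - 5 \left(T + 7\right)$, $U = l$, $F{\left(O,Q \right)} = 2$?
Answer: $12545$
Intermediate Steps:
$U = -8$
$T = 2$
$X = -45$ ($X = - 5 \left(2 + 7\right) = \left(-5\right) 9 = -45$)
$y{\left(W,c \right)} = - 45 W + W c^{2}$ ($y{\left(W,c \right)} = - 45 W + W c c = - 45 W + W c^{2}$)
$10075 + y{\left(130,U \right)} = 10075 + 130 \left(-45 + \left(-8\right)^{2}\right) = 10075 + 130 \left(-45 + 64\right) = 10075 + 130 \cdot 19 = 10075 + 2470 = 12545$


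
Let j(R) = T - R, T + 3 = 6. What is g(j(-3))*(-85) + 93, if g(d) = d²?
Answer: -2967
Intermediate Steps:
T = 3 (T = -3 + 6 = 3)
j(R) = 3 - R
g(j(-3))*(-85) + 93 = (3 - 1*(-3))²*(-85) + 93 = (3 + 3)²*(-85) + 93 = 6²*(-85) + 93 = 36*(-85) + 93 = -3060 + 93 = -2967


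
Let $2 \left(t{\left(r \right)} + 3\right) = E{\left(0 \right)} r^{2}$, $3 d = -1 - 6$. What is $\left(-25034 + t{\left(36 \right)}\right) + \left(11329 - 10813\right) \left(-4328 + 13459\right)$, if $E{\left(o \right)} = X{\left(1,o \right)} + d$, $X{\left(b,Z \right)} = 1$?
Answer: $4685695$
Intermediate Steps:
$d = - \frac{7}{3}$ ($d = \frac{-1 - 6}{3} = \frac{1}{3} \left(-7\right) = - \frac{7}{3} \approx -2.3333$)
$E{\left(o \right)} = - \frac{4}{3}$ ($E{\left(o \right)} = 1 - \frac{7}{3} = - \frac{4}{3}$)
$t{\left(r \right)} = -3 - \frac{2 r^{2}}{3}$ ($t{\left(r \right)} = -3 + \frac{\left(- \frac{4}{3}\right) r^{2}}{2} = -3 - \frac{2 r^{2}}{3}$)
$\left(-25034 + t{\left(36 \right)}\right) + \left(11329 - 10813\right) \left(-4328 + 13459\right) = \left(-25034 - \left(3 + \frac{2 \cdot 36^{2}}{3}\right)\right) + \left(11329 - 10813\right) \left(-4328 + 13459\right) = \left(-25034 - 867\right) + 516 \cdot 9131 = \left(-25034 - 867\right) + 4711596 = -25901 + 4711596 = 4685695$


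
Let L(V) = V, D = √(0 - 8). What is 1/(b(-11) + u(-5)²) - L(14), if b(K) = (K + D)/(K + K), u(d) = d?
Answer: -4393864/314729 + 44*I*√2/314729 ≈ -13.961 + 0.00019771*I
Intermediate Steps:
D = 2*I*√2 (D = √(-8) = 2*I*√2 ≈ 2.8284*I)
b(K) = (K + 2*I*√2)/(2*K) (b(K) = (K + 2*I*√2)/(K + K) = (K + 2*I*√2)/((2*K)) = (K + 2*I*√2)*(1/(2*K)) = (K + 2*I*√2)/(2*K))
1/(b(-11) + u(-5)²) - L(14) = 1/(((½)*(-11) + I*√2)/(-11) + (-5)²) - 1*14 = 1/(-(-11/2 + I*√2)/11 + 25) - 14 = 1/((½ - I*√2/11) + 25) - 14 = 1/(51/2 - I*√2/11) - 14 = -14 + 1/(51/2 - I*√2/11)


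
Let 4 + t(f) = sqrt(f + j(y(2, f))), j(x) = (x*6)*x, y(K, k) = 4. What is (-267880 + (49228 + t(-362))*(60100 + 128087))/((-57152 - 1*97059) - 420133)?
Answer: -1157881126/71793 - 62729*I*sqrt(266)/191448 ≈ -16128.0 - 5.3439*I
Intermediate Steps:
j(x) = 6*x**2 (j(x) = (6*x)*x = 6*x**2)
t(f) = -4 + sqrt(96 + f) (t(f) = -4 + sqrt(f + 6*4**2) = -4 + sqrt(f + 6*16) = -4 + sqrt(f + 96) = -4 + sqrt(96 + f))
(-267880 + (49228 + t(-362))*(60100 + 128087))/((-57152 - 1*97059) - 420133) = (-267880 + (49228 + (-4 + sqrt(96 - 362)))*(60100 + 128087))/((-57152 - 1*97059) - 420133) = (-267880 + (49228 + (-4 + sqrt(-266)))*188187)/((-57152 - 97059) - 420133) = (-267880 + (49228 + (-4 + I*sqrt(266)))*188187)/(-154211 - 420133) = (-267880 + (49224 + I*sqrt(266))*188187)/(-574344) = (-267880 + (9263316888 + 188187*I*sqrt(266)))*(-1/574344) = (9263049008 + 188187*I*sqrt(266))*(-1/574344) = -1157881126/71793 - 62729*I*sqrt(266)/191448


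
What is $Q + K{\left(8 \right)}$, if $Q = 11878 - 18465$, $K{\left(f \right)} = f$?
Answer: $-6579$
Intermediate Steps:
$Q = -6587$ ($Q = 11878 - 18465 = -6587$)
$Q + K{\left(8 \right)} = -6587 + 8 = -6579$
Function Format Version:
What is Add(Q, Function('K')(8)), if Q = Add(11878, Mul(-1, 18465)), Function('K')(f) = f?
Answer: -6579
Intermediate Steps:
Q = -6587 (Q = Add(11878, -18465) = -6587)
Add(Q, Function('K')(8)) = Add(-6587, 8) = -6579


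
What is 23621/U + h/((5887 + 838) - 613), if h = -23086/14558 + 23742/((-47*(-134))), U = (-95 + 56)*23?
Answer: -5533742266951/210144962928 ≈ -26.333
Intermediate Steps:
U = -897 (U = -39*23 = -897)
h = 50060102/22921571 (h = -23086*1/14558 + 23742/6298 = -11543/7279 + 23742*(1/6298) = -11543/7279 + 11871/3149 = 50060102/22921571 ≈ 2.1840)
23621/U + h/((5887 + 838) - 613) = 23621/(-897) + 50060102/(22921571*((5887 + 838) - 613)) = 23621*(-1/897) + 50060102/(22921571*(6725 - 613)) = -79/3 + (50060102/22921571)/6112 = -79/3 + (50060102/22921571)*(1/6112) = -79/3 + 25030051/70048320976 = -5533742266951/210144962928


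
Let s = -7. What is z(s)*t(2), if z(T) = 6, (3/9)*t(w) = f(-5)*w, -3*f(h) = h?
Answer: 60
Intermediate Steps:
f(h) = -h/3
t(w) = 5*w (t(w) = 3*((-1/3*(-5))*w) = 3*(5*w/3) = 5*w)
z(s)*t(2) = 6*(5*2) = 6*10 = 60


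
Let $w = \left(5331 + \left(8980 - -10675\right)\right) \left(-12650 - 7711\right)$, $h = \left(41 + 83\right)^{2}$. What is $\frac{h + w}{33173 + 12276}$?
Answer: $- \frac{508724570}{45449} \approx -11193.0$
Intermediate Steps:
$h = 15376$ ($h = 124^{2} = 15376$)
$w = -508739946$ ($w = \left(5331 + \left(8980 + 10675\right)\right) \left(-20361\right) = \left(5331 + 19655\right) \left(-20361\right) = 24986 \left(-20361\right) = -508739946$)
$\frac{h + w}{33173 + 12276} = \frac{15376 - 508739946}{33173 + 12276} = - \frac{508724570}{45449}$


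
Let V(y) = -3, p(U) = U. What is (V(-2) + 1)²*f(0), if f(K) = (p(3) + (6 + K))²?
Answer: 324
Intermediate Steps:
f(K) = (9 + K)² (f(K) = (3 + (6 + K))² = (9 + K)²)
(V(-2) + 1)²*f(0) = (-3 + 1)²*(9 + 0)² = (-2)²*9² = 4*81 = 324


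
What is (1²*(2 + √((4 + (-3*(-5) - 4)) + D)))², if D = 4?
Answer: (2 + √19)² ≈ 40.436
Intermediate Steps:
(1²*(2 + √((4 + (-3*(-5) - 4)) + D)))² = (1²*(2 + √((4 + (-3*(-5) - 4)) + 4)))² = (1*(2 + √((4 + (15 - 4)) + 4)))² = (1*(2 + √((4 + 11) + 4)))² = (1*(2 + √(15 + 4)))² = (1*(2 + √19))² = (2 + √19)²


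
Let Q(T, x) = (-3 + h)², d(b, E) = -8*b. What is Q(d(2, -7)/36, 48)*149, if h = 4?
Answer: 149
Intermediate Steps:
Q(T, x) = 1 (Q(T, x) = (-3 + 4)² = 1² = 1)
Q(d(2, -7)/36, 48)*149 = 1*149 = 149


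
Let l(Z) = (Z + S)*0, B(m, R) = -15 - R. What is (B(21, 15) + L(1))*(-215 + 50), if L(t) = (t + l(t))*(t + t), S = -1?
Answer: 4620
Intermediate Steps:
l(Z) = 0 (l(Z) = (Z - 1)*0 = (-1 + Z)*0 = 0)
L(t) = 2*t**2 (L(t) = (t + 0)*(t + t) = t*(2*t) = 2*t**2)
(B(21, 15) + L(1))*(-215 + 50) = ((-15 - 1*15) + 2*1**2)*(-215 + 50) = ((-15 - 15) + 2*1)*(-165) = (-30 + 2)*(-165) = -28*(-165) = 4620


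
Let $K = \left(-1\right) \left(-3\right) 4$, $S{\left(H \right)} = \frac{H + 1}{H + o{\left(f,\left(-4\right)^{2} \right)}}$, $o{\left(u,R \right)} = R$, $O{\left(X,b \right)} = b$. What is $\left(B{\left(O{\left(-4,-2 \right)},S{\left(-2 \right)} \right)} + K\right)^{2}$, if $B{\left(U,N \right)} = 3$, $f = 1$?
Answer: $225$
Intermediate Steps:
$S{\left(H \right)} = \frac{1 + H}{16 + H}$ ($S{\left(H \right)} = \frac{H + 1}{H + \left(-4\right)^{2}} = \frac{1 + H}{H + 16} = \frac{1 + H}{16 + H}$)
$K = 12$ ($K = 3 \cdot 4 = 12$)
$\left(B{\left(O{\left(-4,-2 \right)},S{\left(-2 \right)} \right)} + K\right)^{2} = \left(3 + 12\right)^{2} = 15^{2} = 225$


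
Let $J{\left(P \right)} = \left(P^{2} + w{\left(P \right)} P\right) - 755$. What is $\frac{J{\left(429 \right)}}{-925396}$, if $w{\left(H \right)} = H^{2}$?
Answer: $- \frac{79136875}{925396} \approx -85.517$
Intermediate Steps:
$J{\left(P \right)} = -755 + P^{2} + P^{3}$ ($J{\left(P \right)} = \left(P^{2} + P^{2} P\right) - 755 = \left(P^{2} + P^{3}\right) - 755 = -755 + P^{2} + P^{3}$)
$\frac{J{\left(429 \right)}}{-925396} = \frac{-755 + 429^{2} + 429^{3}}{-925396} = \left(-755 + 184041 + 78953589\right) \left(- \frac{1}{925396}\right) = 79136875 \left(- \frac{1}{925396}\right) = - \frac{79136875}{925396}$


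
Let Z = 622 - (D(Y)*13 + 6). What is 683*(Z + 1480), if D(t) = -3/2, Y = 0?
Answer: 2889773/2 ≈ 1.4449e+6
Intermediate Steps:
D(t) = -3/2 (D(t) = -3*1/2 = -3/2)
Z = 1271/2 (Z = 622 - (-3/2*13 + 6) = 622 - (-39/2 + 6) = 622 - 1*(-27/2) = 622 + 27/2 = 1271/2 ≈ 635.50)
683*(Z + 1480) = 683*(1271/2 + 1480) = 683*(4231/2) = 2889773/2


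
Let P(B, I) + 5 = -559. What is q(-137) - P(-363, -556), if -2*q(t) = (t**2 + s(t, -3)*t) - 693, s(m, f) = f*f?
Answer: -15715/2 ≈ -7857.5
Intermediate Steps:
s(m, f) = f**2
P(B, I) = -564 (P(B, I) = -5 - 559 = -564)
q(t) = 693/2 - 9*t/2 - t**2/2 (q(t) = -((t**2 + (-3)**2*t) - 693)/2 = -((t**2 + 9*t) - 693)/2 = -(-693 + t**2 + 9*t)/2 = 693/2 - 9*t/2 - t**2/2)
q(-137) - P(-363, -556) = (693/2 - 9/2*(-137) - 1/2*(-137)**2) - 1*(-564) = (693/2 + 1233/2 - 1/2*18769) + 564 = (693/2 + 1233/2 - 18769/2) + 564 = -16843/2 + 564 = -15715/2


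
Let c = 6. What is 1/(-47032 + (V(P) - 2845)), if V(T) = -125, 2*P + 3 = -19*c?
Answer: -1/50002 ≈ -1.9999e-5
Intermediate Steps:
P = -117/2 (P = -3/2 + (-19*6)/2 = -3/2 + (½)*(-114) = -3/2 - 57 = -117/2 ≈ -58.500)
1/(-47032 + (V(P) - 2845)) = 1/(-47032 + (-125 - 2845)) = 1/(-47032 - 2970) = 1/(-50002) = -1/50002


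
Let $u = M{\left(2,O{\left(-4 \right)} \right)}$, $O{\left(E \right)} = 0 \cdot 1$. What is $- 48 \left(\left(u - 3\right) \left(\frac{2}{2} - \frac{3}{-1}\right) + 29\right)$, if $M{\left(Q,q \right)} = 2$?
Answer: $-1200$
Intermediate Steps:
$O{\left(E \right)} = 0$
$u = 2$
$- 48 \left(\left(u - 3\right) \left(\frac{2}{2} - \frac{3}{-1}\right) + 29\right) = - 48 \left(\left(2 - 3\right) \left(\frac{2}{2} - \frac{3}{-1}\right) + 29\right) = - 48 \left(- (2 \cdot \frac{1}{2} - -3) + 29\right) = - 48 \left(- (1 + 3) + 29\right) = - 48 \left(\left(-1\right) 4 + 29\right) = - 48 \left(-4 + 29\right) = \left(-48\right) 25 = -1200$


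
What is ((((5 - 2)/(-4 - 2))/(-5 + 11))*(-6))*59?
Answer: 59/2 ≈ 29.500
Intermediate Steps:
((((5 - 2)/(-4 - 2))/(-5 + 11))*(-6))*59 = (((3/(-6))/6)*(-6))*59 = (((3*(-1/6))*(1/6))*(-6))*59 = (-1/2*1/6*(-6))*59 = -1/12*(-6)*59 = (1/2)*59 = 59/2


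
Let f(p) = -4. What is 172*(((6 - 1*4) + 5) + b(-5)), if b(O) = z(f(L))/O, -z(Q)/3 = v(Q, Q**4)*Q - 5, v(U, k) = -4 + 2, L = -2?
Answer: 7568/5 ≈ 1513.6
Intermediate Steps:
v(U, k) = -2
z(Q) = 15 + 6*Q (z(Q) = -3*(-2*Q - 5) = -3*(-5 - 2*Q) = 15 + 6*Q)
b(O) = -9/O (b(O) = (15 + 6*(-4))/O = (15 - 24)/O = -9/O)
172*(((6 - 1*4) + 5) + b(-5)) = 172*(((6 - 1*4) + 5) - 9/(-5)) = 172*(((6 - 4) + 5) - 9*(-1/5)) = 172*((2 + 5) + 9/5) = 172*(7 + 9/5) = 172*(44/5) = 7568/5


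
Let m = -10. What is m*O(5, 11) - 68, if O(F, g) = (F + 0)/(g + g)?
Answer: -773/11 ≈ -70.273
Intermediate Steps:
O(F, g) = F/(2*g) (O(F, g) = F/((2*g)) = F*(1/(2*g)) = F/(2*g))
m*O(5, 11) - 68 = -5*5/11 - 68 = -10*5/22 - 68 = -25/11 - 68 = -773/11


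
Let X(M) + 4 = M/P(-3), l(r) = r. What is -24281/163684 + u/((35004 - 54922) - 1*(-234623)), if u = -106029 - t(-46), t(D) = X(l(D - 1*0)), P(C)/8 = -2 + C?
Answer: -28210045552/43929716525 ≈ -0.64216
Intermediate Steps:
P(C) = -16 + 8*C (P(C) = 8*(-2 + C) = -16 + 8*C)
X(M) = -4 - M/40 (X(M) = -4 + M/(-16 + 8*(-3)) = -4 + M/(-16 - 24) = -4 + M/(-40) = -4 + M*(-1/40) = -4 - M/40)
t(D) = -4 - D/40 (t(D) = -4 - (D - 1*0)/40 = -4 - (D + 0)/40 = -4 - D/40)
u = -2120523/20 (u = -106029 - (-4 - 1/40*(-46)) = -106029 - (-4 + 23/20) = -106029 - 1*(-57/20) = -106029 + 57/20 = -2120523/20 ≈ -1.0603e+5)
-24281/163684 + u/((35004 - 54922) - 1*(-234623)) = -24281/163684 - 2120523/(20*((35004 - 54922) - 1*(-234623))) = -24281*1/163684 - 2120523/(20*(-19918 + 234623)) = -24281/163684 - 2120523/20/214705 = -24281/163684 - 2120523/20*1/214705 = -24281/163684 - 2120523/4294100 = -28210045552/43929716525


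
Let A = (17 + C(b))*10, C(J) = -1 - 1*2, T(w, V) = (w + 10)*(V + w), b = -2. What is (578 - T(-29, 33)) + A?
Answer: 794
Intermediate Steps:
T(w, V) = (10 + w)*(V + w)
C(J) = -3 (C(J) = -1 - 2 = -3)
A = 140 (A = (17 - 3)*10 = 14*10 = 140)
(578 - T(-29, 33)) + A = (578 - ((-29)**2 + 10*33 + 10*(-29) + 33*(-29))) + 140 = (578 - (841 + 330 - 290 - 957)) + 140 = (578 - 1*(-76)) + 140 = (578 + 76) + 140 = 654 + 140 = 794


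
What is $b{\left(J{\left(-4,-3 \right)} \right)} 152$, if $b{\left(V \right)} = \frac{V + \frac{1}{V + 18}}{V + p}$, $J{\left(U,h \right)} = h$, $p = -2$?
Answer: $\frac{6688}{75} \approx 89.173$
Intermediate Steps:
$b{\left(V \right)} = \frac{V + \frac{1}{18 + V}}{-2 + V}$ ($b{\left(V \right)} = \frac{V + \frac{1}{V + 18}}{V - 2} = \frac{V + \frac{1}{18 + V}}{-2 + V}$)
$b{\left(J{\left(-4,-3 \right)} \right)} 152 = \frac{1 + \left(-3\right)^{2} + 18 \left(-3\right)}{-36 + \left(-3\right)^{2} + 16 \left(-3\right)} 152 = \frac{1 + 9 - 54}{-36 + 9 - 48} \cdot 152 = \frac{1}{-75} \left(-44\right) 152 = \left(- \frac{1}{75}\right) \left(-44\right) 152 = \frac{44}{75} \cdot 152 = \frac{6688}{75}$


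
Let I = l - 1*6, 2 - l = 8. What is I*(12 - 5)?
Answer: -84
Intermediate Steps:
l = -6 (l = 2 - 1*8 = 2 - 8 = -6)
I = -12 (I = -6 - 1*6 = -6 - 6 = -12)
I*(12 - 5) = -12*(12 - 5) = -12*7 = -84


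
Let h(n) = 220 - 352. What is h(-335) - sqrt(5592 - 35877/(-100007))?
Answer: -132 - 3*sqrt(6214601891683)/100007 ≈ -206.78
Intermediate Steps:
h(n) = -132
h(-335) - sqrt(5592 - 35877/(-100007)) = -132 - sqrt(5592 - 35877/(-100007)) = -132 - sqrt(5592 - 35877*(-1/100007)) = -132 - sqrt(5592 + 35877/100007) = -132 - sqrt(559275021/100007) = -132 - 3*sqrt(6214601891683)/100007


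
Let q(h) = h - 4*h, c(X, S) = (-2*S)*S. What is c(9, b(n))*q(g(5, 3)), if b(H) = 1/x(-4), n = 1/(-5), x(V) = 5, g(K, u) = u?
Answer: 18/25 ≈ 0.72000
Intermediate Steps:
n = -1/5 ≈ -0.20000
b(H) = 1/5
c(X, S) = -2*S**2
q(h) = -3*h
c(9, b(n))*q(g(5, 3)) = (-2*(1/5)**2)*(-3*3) = -2*1/25*(-9) = -2/25*(-9) = 18/25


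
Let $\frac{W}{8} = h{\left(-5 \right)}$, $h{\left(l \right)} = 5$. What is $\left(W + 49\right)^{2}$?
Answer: $7921$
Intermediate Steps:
$W = 40$ ($W = 8 \cdot 5 = 40$)
$\left(W + 49\right)^{2} = \left(40 + 49\right)^{2} = 89^{2} = 7921$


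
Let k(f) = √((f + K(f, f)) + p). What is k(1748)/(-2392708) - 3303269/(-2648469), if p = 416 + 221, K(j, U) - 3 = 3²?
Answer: 3303269/2648469 - √2397/2392708 ≈ 1.2472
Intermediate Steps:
K(j, U) = 12 (K(j, U) = 3 + 3² = 3 + 9 = 12)
p = 637
k(f) = √(649 + f) (k(f) = √((f + 12) + 637) = √((12 + f) + 637) = √(649 + f))
k(1748)/(-2392708) - 3303269/(-2648469) = √(649 + 1748)/(-2392708) - 3303269/(-2648469) = √2397*(-1/2392708) - 3303269*(-1/2648469) = -√2397/2392708 + 3303269/2648469 = 3303269/2648469 - √2397/2392708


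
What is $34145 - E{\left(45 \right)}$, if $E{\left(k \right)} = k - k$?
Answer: $34145$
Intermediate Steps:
$E{\left(k \right)} = 0$
$34145 - E{\left(45 \right)} = 34145 - 0 = 34145 + 0 = 34145$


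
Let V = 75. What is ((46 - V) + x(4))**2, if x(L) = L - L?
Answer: 841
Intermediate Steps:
x(L) = 0
((46 - V) + x(4))**2 = ((46 - 1*75) + 0)**2 = ((46 - 75) + 0)**2 = (-29 + 0)**2 = (-29)**2 = 841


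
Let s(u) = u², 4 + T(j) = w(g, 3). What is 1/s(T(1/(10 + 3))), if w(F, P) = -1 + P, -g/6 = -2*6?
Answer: ¼ ≈ 0.25000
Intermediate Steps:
g = 72 (g = -(-12)*6 = -6*(-12) = 72)
T(j) = -2 (T(j) = -4 + (-1 + 3) = -4 + 2 = -2)
1/s(T(1/(10 + 3))) = 1/((-2)²) = 1/4 = ¼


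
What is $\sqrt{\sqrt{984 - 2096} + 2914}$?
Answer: $\sqrt{2914 + 2 i \sqrt{278}} \approx 53.982 + 0.3089 i$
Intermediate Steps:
$\sqrt{\sqrt{984 - 2096} + 2914} = \sqrt{\sqrt{-1112} + 2914} = \sqrt{2 i \sqrt{278} + 2914} = \sqrt{2914 + 2 i \sqrt{278}}$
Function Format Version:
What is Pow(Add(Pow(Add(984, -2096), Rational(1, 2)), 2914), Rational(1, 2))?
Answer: Pow(Add(2914, Mul(2, I, Pow(278, Rational(1, 2)))), Rational(1, 2)) ≈ Add(53.982, Mul(0.3089, I))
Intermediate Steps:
Pow(Add(Pow(Add(984, -2096), Rational(1, 2)), 2914), Rational(1, 2)) = Pow(Add(Pow(-1112, Rational(1, 2)), 2914), Rational(1, 2)) = Pow(Add(Mul(2, I, Pow(278, Rational(1, 2))), 2914), Rational(1, 2)) = Pow(Add(2914, Mul(2, I, Pow(278, Rational(1, 2)))), Rational(1, 2))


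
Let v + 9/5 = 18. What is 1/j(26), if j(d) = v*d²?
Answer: 5/54756 ≈ 9.1314e-5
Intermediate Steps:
v = 81/5 (v = -9/5 + 18 = 81/5 ≈ 16.200)
j(d) = 81*d²/5
1/j(26) = 1/((81/5)*26²) = 1/((81/5)*676) = 1/(54756/5) = 5/54756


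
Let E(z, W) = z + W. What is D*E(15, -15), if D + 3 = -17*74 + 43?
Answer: 0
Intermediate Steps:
E(z, W) = W + z
D = -1218 (D = -3 + (-17*74 + 43) = -3 + (-1258 + 43) = -3 - 1215 = -1218)
D*E(15, -15) = -1218*(-15 + 15) = -1218*0 = 0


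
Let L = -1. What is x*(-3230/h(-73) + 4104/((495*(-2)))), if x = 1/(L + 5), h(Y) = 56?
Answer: -95209/6160 ≈ -15.456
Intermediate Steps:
x = ¼ (x = 1/(-1 + 5) = 1/4 = ¼ ≈ 0.25000)
x*(-3230/h(-73) + 4104/((495*(-2)))) = (-3230/56 + 4104/((495*(-2))))/4 = (-3230*1/56 + 4104/(-990))/4 = (-1615/28 + 4104*(-1/990))/4 = (-1615/28 - 228/55)/4 = (¼)*(-95209/1540) = -95209/6160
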